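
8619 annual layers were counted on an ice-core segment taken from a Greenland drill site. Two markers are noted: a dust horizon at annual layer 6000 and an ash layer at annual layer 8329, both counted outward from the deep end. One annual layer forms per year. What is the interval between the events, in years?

The two markers are separated by 8329 − 6000 = 2329 annual layers.
At one annual layer per year, 2329 years elapsed between them.

2329 years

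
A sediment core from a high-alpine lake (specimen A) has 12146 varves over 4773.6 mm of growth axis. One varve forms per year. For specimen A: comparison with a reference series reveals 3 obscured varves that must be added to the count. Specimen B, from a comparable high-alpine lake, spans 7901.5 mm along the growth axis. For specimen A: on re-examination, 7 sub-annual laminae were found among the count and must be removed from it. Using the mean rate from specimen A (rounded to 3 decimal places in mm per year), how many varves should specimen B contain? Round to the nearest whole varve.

20106 varves

Specimen A: true varve count = 12146 − 7 + 3 = 12142.
A: Mean rate = 4773.6 mm / 12142 years ≈ 0.393 mm/yr.
B spans 7901.5 / 0.393 = 20105.60 years ≈ 20106 varves.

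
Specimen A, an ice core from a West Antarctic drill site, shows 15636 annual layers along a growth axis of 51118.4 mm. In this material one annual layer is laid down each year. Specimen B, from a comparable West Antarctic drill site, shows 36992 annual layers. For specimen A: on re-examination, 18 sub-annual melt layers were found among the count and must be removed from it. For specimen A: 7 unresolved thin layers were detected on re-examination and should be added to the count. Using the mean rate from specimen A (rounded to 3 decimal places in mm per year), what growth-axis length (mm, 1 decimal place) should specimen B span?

Specimen A: correcting the raw count gives 15636 − 18 + 7 = 15625 true annual layers.
A: Extension rate ≈ 51118.4 / 15625 = 3.272 mm per year.
Length of B = 3.272 × 36992 = 121037.8 mm.

121037.8 mm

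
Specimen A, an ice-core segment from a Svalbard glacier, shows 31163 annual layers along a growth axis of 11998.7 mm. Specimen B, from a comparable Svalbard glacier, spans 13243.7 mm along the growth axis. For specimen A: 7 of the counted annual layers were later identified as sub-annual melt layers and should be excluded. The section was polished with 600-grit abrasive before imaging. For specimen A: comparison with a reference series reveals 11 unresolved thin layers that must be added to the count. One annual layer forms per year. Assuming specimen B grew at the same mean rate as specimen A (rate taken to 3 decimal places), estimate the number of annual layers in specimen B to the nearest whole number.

34399 annual layers

Specimen A: true annual layer count = 31163 − 7 + 11 = 31167.
A: 11998.7 mm over 31167 years gives 11998.7 / 31167 ≈ 0.385 mm per year.
Specimen B: 13243.7 mm / 0.385 mm per year = 34399.22 years ≈ 34399 annual layers.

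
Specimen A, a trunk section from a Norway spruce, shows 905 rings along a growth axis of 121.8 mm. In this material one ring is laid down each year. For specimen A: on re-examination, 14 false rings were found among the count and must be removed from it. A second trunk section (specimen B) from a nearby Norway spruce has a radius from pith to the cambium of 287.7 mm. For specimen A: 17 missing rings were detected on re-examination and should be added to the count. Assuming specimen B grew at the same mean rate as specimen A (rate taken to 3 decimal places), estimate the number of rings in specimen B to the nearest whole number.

Specimen A: correcting the raw count gives 905 − 14 + 17 = 908 true rings.
A: 121.8 mm over 908 years gives 121.8 / 908 ≈ 0.134 mm/year.
B spans 287.7 / 0.134 = 2147.01 years ≈ 2147 rings.

2147 rings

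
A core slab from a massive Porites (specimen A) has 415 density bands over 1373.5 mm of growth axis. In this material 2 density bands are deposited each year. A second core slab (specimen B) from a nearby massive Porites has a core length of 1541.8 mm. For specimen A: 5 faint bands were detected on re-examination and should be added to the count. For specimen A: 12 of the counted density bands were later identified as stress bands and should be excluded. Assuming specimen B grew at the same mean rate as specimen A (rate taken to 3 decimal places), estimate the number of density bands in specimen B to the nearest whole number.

Specimen A: adjusted count: 415 − 12 + 5 = 408 density bands.
Specimen A: with 2 density bands per year, 408 / 2 = 204 years.
A: Mean rate = 1373.5 mm / 204 years ≈ 6.733 mm per year.
B spans 1541.8 / 6.733 = 228.99 years; at 2 density bands per year that is 228.99 × 2 ≈ 458 density bands.

458 density bands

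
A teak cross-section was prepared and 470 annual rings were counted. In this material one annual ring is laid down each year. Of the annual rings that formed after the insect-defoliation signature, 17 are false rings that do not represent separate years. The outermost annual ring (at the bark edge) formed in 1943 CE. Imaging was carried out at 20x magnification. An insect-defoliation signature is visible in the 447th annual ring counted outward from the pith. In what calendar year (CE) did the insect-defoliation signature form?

470 − 447 = 23 annual rings lie beyond the insect-defoliation signature toward the bark edge.
Removing the 17 false annual rings leaves 23 − 17 = 6 true annual rings beyond the insect-defoliation signature.
Counting back 6 years from 1943 CE places the insect-defoliation signature in 1943 − 6 = 1937 CE.

1937 CE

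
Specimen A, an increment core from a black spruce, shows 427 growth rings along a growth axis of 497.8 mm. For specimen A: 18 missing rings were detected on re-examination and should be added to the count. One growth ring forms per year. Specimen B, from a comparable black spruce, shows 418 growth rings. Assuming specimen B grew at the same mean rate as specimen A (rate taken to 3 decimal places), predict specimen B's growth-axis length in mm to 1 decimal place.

Specimen A: adjusted count: 427 + 18 = 445 growth rings.
A: Extension rate ≈ 497.8 / 445 = 1.119 mm/yr.
For B, 1.119 mm/year × 418 years = 467.7 mm.

467.7 mm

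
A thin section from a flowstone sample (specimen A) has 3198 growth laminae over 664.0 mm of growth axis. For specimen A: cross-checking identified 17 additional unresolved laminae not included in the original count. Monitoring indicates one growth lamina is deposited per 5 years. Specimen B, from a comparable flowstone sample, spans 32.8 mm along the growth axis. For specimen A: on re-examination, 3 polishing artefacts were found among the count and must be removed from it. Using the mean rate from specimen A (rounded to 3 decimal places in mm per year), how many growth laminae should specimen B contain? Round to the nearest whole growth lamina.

160 growth laminae

Specimen A: correcting the raw count gives 3198 − 3 + 17 = 3212 true growth laminae.
Specimen A: 3212 growth laminae at 5 years each span 3212 × 5 = 16060 years.
A: Mean rate = 664.0 mm / 16060 years ≈ 0.041 mm/yr.
B spans 32.8 / 0.041 = 800.00 years; at 5 years per growth lamina that is 800.00 / 5 ≈ 160 growth laminae.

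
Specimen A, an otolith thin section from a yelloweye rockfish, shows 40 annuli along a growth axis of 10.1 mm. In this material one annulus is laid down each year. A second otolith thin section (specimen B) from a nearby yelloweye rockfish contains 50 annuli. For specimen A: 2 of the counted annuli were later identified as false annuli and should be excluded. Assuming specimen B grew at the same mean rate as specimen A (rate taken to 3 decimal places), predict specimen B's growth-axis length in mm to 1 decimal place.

13.3 mm

Specimen A: true annulus count = 40 − 2 = 38.
A: Extension rate ≈ 10.1 / 38 = 0.266 mm/year.
For B, 0.266 mm/year × 50 years = 13.3 mm.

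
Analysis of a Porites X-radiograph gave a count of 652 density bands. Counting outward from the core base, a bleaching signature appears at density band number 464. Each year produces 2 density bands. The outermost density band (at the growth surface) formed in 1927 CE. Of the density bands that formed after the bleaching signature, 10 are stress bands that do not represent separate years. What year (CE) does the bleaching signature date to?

652 − 464 = 188 density bands lie beyond the bleaching signature toward the growth surface.
Removing the 10 false density bands leaves 188 − 10 = 178 true density bands beyond the bleaching signature.
178 density bands at 2 per year is 178 / 2 = 89 years.
The density band at the growth surface is 1927 CE, so the bleaching signature dates to 1927 − 89 = 1838 CE.

1838 CE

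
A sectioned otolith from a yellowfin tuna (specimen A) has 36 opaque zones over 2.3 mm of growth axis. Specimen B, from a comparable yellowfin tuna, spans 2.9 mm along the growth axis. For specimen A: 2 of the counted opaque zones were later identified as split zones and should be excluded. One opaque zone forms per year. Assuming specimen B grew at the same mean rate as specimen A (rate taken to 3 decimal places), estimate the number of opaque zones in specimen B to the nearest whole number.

43 opaque zones

Specimen A: true opaque zone count = 36 − 2 = 34.
A: Mean rate = 2.3 mm / 34 years ≈ 0.068 mm/yr.
For B, 2.9 / 0.068 = 42.65 years ≈ 43 opaque zones.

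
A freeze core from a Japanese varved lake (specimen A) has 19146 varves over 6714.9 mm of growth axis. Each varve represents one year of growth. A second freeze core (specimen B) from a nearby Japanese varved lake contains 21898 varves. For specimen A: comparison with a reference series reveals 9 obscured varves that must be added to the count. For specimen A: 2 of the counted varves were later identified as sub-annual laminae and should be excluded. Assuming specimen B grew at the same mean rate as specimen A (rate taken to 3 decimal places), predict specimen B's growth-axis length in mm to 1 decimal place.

Specimen A: after corrections the count is 19146 − 2 + 9 = 19153 varves.
A: Extension rate ≈ 6714.9 / 19153 = 0.351 mm per year.
Length of B = 0.351 × 21898 = 7686.2 mm.

7686.2 mm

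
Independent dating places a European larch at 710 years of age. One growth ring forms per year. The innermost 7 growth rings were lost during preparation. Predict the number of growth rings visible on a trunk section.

At one growth ring per year, 710 years correspond to 710 growth rings.
710 − 7 missed = 703 growth rings expected in the prepared section.

703 growth rings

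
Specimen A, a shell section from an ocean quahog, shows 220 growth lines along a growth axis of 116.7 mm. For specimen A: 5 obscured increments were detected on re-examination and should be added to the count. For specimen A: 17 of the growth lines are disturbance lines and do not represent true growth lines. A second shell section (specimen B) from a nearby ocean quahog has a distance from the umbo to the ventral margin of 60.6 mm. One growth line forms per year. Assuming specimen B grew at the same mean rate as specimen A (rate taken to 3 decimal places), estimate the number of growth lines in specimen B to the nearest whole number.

Specimen A: correcting the raw count gives 220 − 17 + 5 = 208 true growth lines.
A: Mean rate = 116.7 mm / 208 years ≈ 0.561 mm/yr.
Specimen B: 60.6 mm / 0.561 mm per year = 108.02 years ≈ 108 growth lines.

108 growth lines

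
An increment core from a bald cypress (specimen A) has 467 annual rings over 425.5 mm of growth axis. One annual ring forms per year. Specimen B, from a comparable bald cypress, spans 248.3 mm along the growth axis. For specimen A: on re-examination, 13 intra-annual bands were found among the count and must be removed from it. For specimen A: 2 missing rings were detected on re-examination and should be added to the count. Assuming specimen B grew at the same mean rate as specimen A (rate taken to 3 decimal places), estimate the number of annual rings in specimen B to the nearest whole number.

Specimen A: correcting the raw count gives 467 − 13 + 2 = 456 true annual rings.
A: Extension rate ≈ 425.5 / 456 = 0.933 mm per year.
B spans 248.3 / 0.933 = 266.13 years ≈ 266 annual rings.

266 annual rings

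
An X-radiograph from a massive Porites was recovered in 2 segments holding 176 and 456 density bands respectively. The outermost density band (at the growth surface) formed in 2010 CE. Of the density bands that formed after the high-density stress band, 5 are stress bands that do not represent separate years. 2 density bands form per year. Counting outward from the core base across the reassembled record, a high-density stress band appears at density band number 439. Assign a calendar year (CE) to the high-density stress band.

Total density bands = 176 + 456 = 632.
632 − 439 = 193 density bands lie beyond the high-density stress band toward the growth surface.
Removing the 5 false density bands leaves 193 − 5 = 188 true density bands beyond the high-density stress band.
With 2 density bands per year, 188 / 2 = 94 years.
Counting back 94 years from 2010 CE places the high-density stress band in 2010 − 94 = 1916 CE.

1916 CE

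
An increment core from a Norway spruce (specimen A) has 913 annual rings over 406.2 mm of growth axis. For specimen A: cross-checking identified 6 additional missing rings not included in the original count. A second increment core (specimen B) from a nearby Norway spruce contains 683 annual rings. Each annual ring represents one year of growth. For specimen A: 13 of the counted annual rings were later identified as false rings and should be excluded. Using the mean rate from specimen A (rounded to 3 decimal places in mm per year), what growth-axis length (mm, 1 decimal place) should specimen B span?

Specimen A: adjusted count: 913 − 13 + 6 = 906 annual rings.
A: Mean rate = 406.2 mm / 906 years ≈ 0.448 mm/yr.
Length of B = 0.448 × 683 = 306.0 mm.

306.0 mm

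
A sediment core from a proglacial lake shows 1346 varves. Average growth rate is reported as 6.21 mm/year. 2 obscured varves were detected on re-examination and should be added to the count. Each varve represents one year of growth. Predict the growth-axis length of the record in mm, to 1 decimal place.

After corrections the count is 1346 + 2 = 1348 varves.
Predicted length = 6.21 mm/year × 1348 years = 8371.1 mm.

8371.1 mm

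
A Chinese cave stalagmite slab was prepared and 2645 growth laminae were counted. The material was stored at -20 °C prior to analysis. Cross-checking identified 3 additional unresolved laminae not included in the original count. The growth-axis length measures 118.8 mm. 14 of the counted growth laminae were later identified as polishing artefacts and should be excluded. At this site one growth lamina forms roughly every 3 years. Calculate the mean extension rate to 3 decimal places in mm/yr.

True growth lamina count = 2645 − 14 + 3 = 2634.
At 3 years per growth lamina, 2634 × 3 = 7902 years.
Mean rate = 118.8 mm / 7902 years ≈ 0.015 mm/yr.

0.015 mm/yr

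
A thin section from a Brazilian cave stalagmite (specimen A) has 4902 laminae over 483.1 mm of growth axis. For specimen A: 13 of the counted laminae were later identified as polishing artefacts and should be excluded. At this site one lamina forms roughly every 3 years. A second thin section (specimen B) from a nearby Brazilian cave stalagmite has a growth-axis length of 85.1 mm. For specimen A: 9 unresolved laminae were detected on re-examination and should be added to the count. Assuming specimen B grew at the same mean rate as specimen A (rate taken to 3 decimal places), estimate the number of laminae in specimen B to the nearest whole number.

860 laminae

Specimen A: after corrections the count is 4902 − 13 + 9 = 4898 laminae.
Specimen A: 4898 laminae at 3 years each span 4898 × 3 = 14694 years.
A: 483.1 mm over 14694 years gives 483.1 / 14694 ≈ 0.033 mm per year.
For B, 85.1 / 0.033 = 2578.79 years; at 3 years per lamina that is 2578.79 / 3 ≈ 860 laminae.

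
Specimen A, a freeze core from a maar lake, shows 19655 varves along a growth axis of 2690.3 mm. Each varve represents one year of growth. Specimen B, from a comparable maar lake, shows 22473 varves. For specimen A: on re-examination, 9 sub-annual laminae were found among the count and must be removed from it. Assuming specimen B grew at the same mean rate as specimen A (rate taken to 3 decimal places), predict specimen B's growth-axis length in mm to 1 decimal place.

3078.8 mm

Specimen A: after corrections the count is 19655 − 9 = 19646 varves.
A: Extension rate ≈ 2690.3 / 19646 = 0.137 mm/year.
For B, 0.137 mm/year × 22473 years = 3078.8 mm.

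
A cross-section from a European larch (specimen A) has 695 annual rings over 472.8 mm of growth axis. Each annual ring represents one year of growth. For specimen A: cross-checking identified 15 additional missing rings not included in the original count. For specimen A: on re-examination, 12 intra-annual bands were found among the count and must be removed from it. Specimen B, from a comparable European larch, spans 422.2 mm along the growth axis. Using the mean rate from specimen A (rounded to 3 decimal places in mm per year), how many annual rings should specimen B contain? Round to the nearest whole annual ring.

Specimen A: after corrections the count is 695 − 12 + 15 = 698 annual rings.
A: Extension rate ≈ 472.8 / 698 = 0.677 mm/yr.
For B, 422.2 / 0.677 = 623.63 years ≈ 624 annual rings.

624 annual rings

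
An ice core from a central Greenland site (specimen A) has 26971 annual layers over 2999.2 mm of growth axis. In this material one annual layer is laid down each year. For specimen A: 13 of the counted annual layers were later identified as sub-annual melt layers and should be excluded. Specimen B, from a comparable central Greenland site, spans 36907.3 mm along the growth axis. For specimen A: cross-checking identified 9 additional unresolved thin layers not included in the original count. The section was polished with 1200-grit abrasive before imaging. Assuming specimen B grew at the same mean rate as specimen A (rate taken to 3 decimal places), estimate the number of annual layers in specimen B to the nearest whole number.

Specimen A: after corrections the count is 26971 − 13 + 9 = 26967 annual layers.
A: 2999.2 mm over 26967 years gives 2999.2 / 26967 ≈ 0.111 mm per year.
B spans 36907.3 / 0.111 = 332498.20 years ≈ 332498 annual layers.

332498 annual layers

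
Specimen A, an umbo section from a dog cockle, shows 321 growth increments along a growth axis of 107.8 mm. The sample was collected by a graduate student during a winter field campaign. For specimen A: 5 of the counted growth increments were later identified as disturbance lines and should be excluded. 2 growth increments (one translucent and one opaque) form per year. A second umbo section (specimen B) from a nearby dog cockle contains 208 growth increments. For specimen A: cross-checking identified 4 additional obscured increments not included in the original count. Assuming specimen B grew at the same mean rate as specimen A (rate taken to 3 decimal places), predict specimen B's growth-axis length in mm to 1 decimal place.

Specimen A: after corrections the count is 321 − 5 + 4 = 320 growth increments.
Specimen A: 320 growth increments at 2 per year is 320 / 2 = 160 years.
A: Extension rate ≈ 107.8 / 160 = 0.674 mm per year.
Specimen B: dividing by 2 growth increments per year: 208 / 2 = 104 years. Length of B = 0.674 × 104 = 70.1 mm.

70.1 mm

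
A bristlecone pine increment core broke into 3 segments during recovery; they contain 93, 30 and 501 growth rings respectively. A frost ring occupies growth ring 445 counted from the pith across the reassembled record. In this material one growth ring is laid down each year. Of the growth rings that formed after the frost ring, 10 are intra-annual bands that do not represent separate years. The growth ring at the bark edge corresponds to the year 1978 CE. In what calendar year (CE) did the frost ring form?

1809 CE

Total growth rings = 93 + 30 + 501 = 624.
The frost ring sits at growth ring 445 from the pith, so 624 − 445 = 179 growth rings formed after it.
Excluding 10 false growth rings: 179 − 10 = 169.
Counting back 169 years from 1978 CE places the frost ring in 1978 − 169 = 1809 CE.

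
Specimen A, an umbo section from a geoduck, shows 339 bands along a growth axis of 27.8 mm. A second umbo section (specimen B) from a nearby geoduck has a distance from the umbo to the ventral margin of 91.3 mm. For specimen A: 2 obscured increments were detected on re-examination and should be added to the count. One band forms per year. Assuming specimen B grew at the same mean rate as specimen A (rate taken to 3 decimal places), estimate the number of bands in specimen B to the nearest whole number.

1113 bands

Specimen A: true band count = 339 + 2 = 341.
A: Extension rate ≈ 27.8 / 341 = 0.082 mm/year.
For B, 91.3 / 0.082 = 1113.41 years ≈ 1113 bands.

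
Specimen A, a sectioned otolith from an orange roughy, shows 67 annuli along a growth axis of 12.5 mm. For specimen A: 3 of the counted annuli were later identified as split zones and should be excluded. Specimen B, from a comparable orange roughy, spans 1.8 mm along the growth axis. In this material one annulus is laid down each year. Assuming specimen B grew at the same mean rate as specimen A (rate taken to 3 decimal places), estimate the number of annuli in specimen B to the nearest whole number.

9 annuli

Specimen A: correcting the raw count gives 67 − 3 = 64 true annuli.
A: Mean rate = 12.5 mm / 64 years ≈ 0.195 mm per year.
Specimen B: 1.8 mm / 0.195 mm per year = 9.23 years ≈ 9 annuli.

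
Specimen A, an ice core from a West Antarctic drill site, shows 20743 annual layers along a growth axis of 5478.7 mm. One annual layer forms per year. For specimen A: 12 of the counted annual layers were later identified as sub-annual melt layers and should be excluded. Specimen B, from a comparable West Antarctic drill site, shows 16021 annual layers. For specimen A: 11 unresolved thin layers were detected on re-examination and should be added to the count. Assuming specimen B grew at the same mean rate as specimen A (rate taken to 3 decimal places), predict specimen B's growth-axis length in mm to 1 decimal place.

4229.5 mm

Specimen A: after corrections the count is 20743 − 12 + 11 = 20742 annual layers.
A: Extension rate ≈ 5478.7 / 20742 = 0.264 mm per year.
Length of B = 0.264 × 16021 = 4229.5 mm.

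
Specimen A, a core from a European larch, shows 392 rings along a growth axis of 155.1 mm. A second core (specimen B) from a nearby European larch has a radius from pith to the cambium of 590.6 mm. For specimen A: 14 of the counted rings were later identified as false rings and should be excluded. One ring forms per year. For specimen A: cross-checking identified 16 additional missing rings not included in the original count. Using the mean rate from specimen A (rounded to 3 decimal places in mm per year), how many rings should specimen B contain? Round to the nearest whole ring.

Specimen A: after corrections the count is 392 − 14 + 16 = 394 rings.
A: Extension rate ≈ 155.1 / 394 = 0.394 mm/year.
Specimen B: 590.6 mm / 0.394 mm per year = 1498.98 years ≈ 1499 rings.

1499 rings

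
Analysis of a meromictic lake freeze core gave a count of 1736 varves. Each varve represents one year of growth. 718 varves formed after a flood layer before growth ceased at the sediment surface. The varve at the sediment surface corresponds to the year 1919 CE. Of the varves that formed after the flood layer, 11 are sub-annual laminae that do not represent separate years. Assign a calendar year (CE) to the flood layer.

718 varves formed after the flood layer.
Removing the 11 false varves leaves 718 − 11 = 707 true varves beyond the flood layer.
Counting back 707 years from 1919 CE places the flood layer in 1919 − 707 = 1212 CE.

1212 CE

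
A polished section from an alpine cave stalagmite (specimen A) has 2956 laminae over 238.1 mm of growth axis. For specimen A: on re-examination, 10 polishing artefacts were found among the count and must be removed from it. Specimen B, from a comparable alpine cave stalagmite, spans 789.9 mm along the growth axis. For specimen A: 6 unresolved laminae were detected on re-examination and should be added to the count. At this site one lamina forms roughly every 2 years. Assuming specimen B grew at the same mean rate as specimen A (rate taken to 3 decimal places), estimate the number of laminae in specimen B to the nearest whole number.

Specimen A: after corrections the count is 2956 − 10 + 6 = 2952 laminae.
Specimen A: at 2 years per lamina, 2952 × 2 = 5904 years.
A: 238.1 mm over 5904 years gives 238.1 / 5904 ≈ 0.040 mm/year.
B spans 789.9 / 0.040 = 19747.50 years; at 2 years per lamina that is 19747.50 / 2 ≈ 9874 laminae.

9874 laminae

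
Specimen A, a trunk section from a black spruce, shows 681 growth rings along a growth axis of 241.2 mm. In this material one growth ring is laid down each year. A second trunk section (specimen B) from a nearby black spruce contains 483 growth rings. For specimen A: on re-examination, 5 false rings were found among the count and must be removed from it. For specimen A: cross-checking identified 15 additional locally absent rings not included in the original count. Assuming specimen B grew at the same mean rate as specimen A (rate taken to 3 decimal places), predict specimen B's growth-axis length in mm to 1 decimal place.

Specimen A: adjusted count: 681 − 5 + 15 = 691 growth rings.
A: Mean rate = 241.2 mm / 691 years ≈ 0.349 mm/yr.
For B, 0.349 mm/year × 483 years = 168.6 mm.

168.6 mm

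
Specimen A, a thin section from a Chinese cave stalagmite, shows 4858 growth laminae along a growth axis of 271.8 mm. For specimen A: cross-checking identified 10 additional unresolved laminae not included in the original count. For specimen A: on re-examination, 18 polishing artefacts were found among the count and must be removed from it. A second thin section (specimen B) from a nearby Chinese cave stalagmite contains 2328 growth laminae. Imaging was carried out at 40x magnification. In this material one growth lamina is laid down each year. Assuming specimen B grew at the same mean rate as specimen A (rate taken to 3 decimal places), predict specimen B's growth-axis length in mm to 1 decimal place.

130.4 mm

Specimen A: adjusted count: 4858 − 18 + 10 = 4850 growth laminae.
A: 271.8 mm over 4850 years gives 271.8 / 4850 ≈ 0.056 mm per year.
For B, 0.056 mm/year × 2328 years = 130.4 mm.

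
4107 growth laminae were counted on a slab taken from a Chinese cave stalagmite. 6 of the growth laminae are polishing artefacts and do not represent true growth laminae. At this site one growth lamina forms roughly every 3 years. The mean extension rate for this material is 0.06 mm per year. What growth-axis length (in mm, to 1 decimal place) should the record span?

Adjusted count: 4107 − 6 = 4101 growth laminae.
Multiplying by 3 years per growth lamina: 4101 × 3 = 12303 years.
Predicted length = 0.06 mm/year × 12303 years = 738.2 mm.

738.2 mm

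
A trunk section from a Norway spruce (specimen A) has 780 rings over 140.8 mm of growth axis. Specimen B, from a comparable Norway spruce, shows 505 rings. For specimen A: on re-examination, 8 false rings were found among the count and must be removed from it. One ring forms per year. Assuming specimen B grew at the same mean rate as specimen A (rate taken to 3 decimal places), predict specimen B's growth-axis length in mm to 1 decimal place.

91.9 mm

Specimen A: adjusted count: 780 − 8 = 772 rings.
A: Mean rate = 140.8 mm / 772 years ≈ 0.182 mm/yr.
B's length ≈ 0.182 × 505 = 91.9 mm.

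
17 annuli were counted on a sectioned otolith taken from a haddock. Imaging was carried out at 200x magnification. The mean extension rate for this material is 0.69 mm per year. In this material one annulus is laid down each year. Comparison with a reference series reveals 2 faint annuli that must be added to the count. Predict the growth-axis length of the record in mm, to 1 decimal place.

13.1 mm

True annulus count = 17 + 2 = 19.
Length ≈ 0.69 × 19 = 13.1 mm.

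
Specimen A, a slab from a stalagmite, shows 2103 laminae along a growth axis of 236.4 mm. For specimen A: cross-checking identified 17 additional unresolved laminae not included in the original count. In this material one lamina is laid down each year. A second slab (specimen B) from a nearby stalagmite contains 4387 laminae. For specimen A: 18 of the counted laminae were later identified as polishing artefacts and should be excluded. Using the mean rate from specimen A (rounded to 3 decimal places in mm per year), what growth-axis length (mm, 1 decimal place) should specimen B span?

Specimen A: true lamina count = 2103 − 18 + 17 = 2102.
A: Mean rate = 236.4 mm / 2102 years ≈ 0.112 mm per year.
B's length ≈ 0.112 × 4387 = 491.3 mm.

491.3 mm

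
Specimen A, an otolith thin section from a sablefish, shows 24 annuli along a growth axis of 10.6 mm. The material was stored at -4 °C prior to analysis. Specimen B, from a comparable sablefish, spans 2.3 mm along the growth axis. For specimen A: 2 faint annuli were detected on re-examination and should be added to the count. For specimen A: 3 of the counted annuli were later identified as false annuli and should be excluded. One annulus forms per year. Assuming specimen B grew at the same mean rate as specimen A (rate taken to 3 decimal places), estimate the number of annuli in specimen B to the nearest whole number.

5 annuli

Specimen A: true annulus count = 24 − 3 + 2 = 23.
A: Extension rate ≈ 10.6 / 23 = 0.461 mm/year.
Specimen B: 2.3 mm / 0.461 mm per year = 4.99 years ≈ 5 annuli.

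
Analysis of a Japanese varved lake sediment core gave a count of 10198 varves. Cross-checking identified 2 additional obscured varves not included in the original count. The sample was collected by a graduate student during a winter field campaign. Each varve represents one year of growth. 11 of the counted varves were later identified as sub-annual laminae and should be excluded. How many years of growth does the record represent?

Adjusted count: 10198 − 11 + 2 = 10189 varves.
With a one-to-one varve periodicity this is 10189 years.

10189 yr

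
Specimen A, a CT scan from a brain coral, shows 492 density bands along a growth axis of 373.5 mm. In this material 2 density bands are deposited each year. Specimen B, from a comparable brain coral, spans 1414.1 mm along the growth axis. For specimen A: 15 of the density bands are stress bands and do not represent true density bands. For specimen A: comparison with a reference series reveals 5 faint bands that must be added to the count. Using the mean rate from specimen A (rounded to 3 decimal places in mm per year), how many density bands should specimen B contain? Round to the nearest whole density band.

1825 density bands

Specimen A: after corrections the count is 492 − 15 + 5 = 482 density bands.
Specimen A: dividing by 2 density bands per year: 482 / 2 = 241 years.
A: Mean rate = 373.5 mm / 241 years ≈ 1.550 mm per year.
B spans 1414.1 / 1.550 = 912.32 years; at 2 density bands per year that is 912.32 × 2 ≈ 1825 density bands.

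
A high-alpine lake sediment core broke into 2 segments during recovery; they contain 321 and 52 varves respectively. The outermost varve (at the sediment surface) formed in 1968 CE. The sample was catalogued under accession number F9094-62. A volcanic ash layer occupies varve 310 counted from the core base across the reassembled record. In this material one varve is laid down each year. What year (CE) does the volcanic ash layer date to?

1905 CE

Total varves = 321 + 52 = 373.
The volcanic ash layer sits at varve 310 from the core base, so 373 − 310 = 63 varves formed after it.
The varve at the sediment surface is 1968 CE, so the volcanic ash layer dates to 1968 − 63 = 1905 CE.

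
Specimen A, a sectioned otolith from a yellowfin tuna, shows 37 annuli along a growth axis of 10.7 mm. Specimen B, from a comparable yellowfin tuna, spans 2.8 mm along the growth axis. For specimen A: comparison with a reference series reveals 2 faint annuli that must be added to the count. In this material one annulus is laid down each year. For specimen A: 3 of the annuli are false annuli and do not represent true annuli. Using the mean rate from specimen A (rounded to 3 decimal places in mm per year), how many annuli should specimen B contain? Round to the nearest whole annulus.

9 annuli

Specimen A: correcting the raw count gives 37 − 3 + 2 = 36 true annuli.
A: 10.7 mm over 36 years gives 10.7 / 36 ≈ 0.297 mm/year.
Specimen B: 2.8 mm / 0.297 mm per year = 9.43 years ≈ 9 annuli.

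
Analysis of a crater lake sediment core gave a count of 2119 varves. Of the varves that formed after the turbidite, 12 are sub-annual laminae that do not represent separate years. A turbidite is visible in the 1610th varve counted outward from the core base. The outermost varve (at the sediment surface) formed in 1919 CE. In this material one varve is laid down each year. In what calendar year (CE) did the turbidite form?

2119 − 1610 = 509 varves lie beyond the turbidite toward the sediment surface.
Removing the 12 false varves leaves 509 − 12 = 497 true varves beyond the turbidite.
Counting back 497 years from 1919 CE places the turbidite in 1919 − 497 = 1422 CE.

1422 CE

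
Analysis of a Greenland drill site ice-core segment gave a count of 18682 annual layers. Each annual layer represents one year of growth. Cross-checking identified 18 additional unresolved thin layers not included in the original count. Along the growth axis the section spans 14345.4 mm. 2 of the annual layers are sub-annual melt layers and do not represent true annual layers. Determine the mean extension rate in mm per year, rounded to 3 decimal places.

0.767 mm per year

After corrections the count is 18682 − 2 + 18 = 18698 annual layers.
Extension rate ≈ 14345.4 / 18698 = 0.767 mm per year.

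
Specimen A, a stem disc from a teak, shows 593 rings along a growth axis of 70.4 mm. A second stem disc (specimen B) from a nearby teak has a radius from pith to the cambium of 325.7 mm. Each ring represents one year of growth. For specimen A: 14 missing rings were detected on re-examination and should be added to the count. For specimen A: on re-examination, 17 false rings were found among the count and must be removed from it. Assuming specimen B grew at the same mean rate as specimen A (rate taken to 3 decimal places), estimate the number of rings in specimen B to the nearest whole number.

Specimen A: correcting the raw count gives 593 − 17 + 14 = 590 true rings.
A: Extension rate ≈ 70.4 / 590 = 0.119 mm per year.
Specimen B: 325.7 mm / 0.119 mm per year = 2736.97 years ≈ 2737 rings.

2737 rings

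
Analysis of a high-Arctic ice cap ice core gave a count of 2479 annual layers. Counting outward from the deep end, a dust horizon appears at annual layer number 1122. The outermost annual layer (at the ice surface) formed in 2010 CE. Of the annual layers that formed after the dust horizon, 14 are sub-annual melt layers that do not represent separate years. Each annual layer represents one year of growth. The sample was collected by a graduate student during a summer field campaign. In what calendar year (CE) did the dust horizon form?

667 CE

2479 − 1122 = 1357 annual layers lie beyond the dust horizon toward the ice surface.
Removing the 14 false annual layers leaves 1357 − 14 = 1343 true annual layers beyond the dust horizon.
2010 − 1343 = 667 CE.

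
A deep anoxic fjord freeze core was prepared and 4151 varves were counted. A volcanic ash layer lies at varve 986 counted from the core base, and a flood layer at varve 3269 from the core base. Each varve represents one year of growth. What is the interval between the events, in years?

Separation: 3269 − 986 = 2283 varves.
That is 2283 years at one varve per year.

2283 years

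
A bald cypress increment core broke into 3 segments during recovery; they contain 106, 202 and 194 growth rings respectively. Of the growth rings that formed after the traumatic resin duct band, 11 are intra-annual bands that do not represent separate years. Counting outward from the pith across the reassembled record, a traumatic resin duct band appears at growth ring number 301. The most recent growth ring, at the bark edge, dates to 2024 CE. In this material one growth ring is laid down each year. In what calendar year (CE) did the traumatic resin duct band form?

1834 CE

Total growth rings = 106 + 202 + 194 = 502.
Between growth ring 301 and the bark edge there are 502 − 301 = 201 growth rings.
Excluding 11 false growth rings: 201 − 11 = 190.
Counting back 190 years from 2024 CE places the traumatic resin duct band in 2024 − 190 = 1834 CE.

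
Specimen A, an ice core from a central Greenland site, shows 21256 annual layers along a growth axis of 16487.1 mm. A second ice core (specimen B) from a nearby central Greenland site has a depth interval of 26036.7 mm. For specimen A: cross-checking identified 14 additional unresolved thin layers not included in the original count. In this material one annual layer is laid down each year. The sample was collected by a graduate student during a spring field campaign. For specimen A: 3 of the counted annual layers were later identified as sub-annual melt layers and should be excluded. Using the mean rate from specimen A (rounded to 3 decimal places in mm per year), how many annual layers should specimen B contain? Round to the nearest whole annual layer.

Specimen A: adjusted count: 21256 − 3 + 14 = 21267 annual layers.
A: Extension rate ≈ 16487.1 / 21267 = 0.775 mm/yr.
B spans 26036.7 / 0.775 = 33595.74 years ≈ 33596 annual layers.

33596 annual layers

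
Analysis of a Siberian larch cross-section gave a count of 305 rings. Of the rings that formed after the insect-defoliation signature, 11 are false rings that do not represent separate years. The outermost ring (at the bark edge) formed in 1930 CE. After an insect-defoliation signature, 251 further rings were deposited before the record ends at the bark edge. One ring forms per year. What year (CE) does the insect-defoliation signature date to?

There are 251 rings younger than the insect-defoliation signature.
251 − 11 false = 240 true rings after the insect-defoliation signature.
1930 − 240 = 1690 CE.

1690 CE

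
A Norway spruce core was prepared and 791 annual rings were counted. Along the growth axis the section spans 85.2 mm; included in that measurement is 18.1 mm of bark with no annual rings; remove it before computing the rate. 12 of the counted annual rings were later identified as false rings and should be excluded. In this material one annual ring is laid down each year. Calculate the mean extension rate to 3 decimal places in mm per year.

0.086 mm per year

True annual ring count = 791 − 12 = 779.
The growth record spans 85.2 − 18.1 = 67.1 mm.
Extension rate ≈ 67.1 / 779 = 0.086 mm per year.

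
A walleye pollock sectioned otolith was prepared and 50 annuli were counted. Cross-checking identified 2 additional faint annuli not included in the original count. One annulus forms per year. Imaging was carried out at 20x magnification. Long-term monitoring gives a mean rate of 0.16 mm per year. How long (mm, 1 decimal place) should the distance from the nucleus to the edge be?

Adjusted count: 50 + 2 = 52 annuli.
Predicted length = 0.16 mm/year × 52 years = 8.3 mm.

8.3 mm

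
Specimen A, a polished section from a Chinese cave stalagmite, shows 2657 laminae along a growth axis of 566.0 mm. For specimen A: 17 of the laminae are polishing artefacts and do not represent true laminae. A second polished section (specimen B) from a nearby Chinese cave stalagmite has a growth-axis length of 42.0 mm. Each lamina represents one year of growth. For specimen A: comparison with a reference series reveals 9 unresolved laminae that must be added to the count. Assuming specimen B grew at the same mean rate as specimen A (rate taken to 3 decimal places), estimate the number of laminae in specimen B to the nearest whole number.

196 laminae

Specimen A: true lamina count = 2657 − 17 + 9 = 2649.
A: Mean rate = 566.0 mm / 2649 years ≈ 0.214 mm/yr.
For B, 42.0 / 0.214 = 196.26 years ≈ 196 laminae.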